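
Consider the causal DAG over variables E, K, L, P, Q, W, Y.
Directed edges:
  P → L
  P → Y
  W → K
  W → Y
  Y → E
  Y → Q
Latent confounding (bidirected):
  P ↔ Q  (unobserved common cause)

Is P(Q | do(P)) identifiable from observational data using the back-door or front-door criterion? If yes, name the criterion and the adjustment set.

P(Q|do(P)): frontdoor, adjust for {Y}.

desc(P)\{P}={E,L,Q,Y}; candidates ⊆ {K,W}.
P↔Q: latent back-door arc(s) into P.
size 0: {}; under {} P still reaches {Q} ∋ Q.
size 1: {K}, {W}; under {K} P still reaches {Q} ∋ Q.
size 2: {K,W}; under {K,W} P still reaches {Q} ∋ Q.
P↔Q cannot be blocked by any observed set — no back-door set.
{Y}: (i) intercepts every directed P→Q path; (ii) no back-door P→{Y}; (iii) {P} blocks every back-door {Y}→Q. Front-door holds.
P(Q|do(P)) = Σ_{Y} P(Y|P) Σ_{P'} P(Q|Y,P')P(P').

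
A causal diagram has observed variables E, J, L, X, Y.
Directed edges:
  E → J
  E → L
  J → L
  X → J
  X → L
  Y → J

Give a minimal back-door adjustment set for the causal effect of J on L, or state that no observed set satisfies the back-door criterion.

J→L: minimal back-door set {E, X}.

desc(J)\{J}={L}; candidates ⊆ {E,X,Y}.
size 0: {}; under {} J still reaches {E,L,X,Y} ∋ L.
size 1: {E}, {X}, {Y}; under {E} J still reaches {L,X,Y} ∋ L.
{E,X}: J⊥L given {E,X} in G with J→· removed — back-door holds.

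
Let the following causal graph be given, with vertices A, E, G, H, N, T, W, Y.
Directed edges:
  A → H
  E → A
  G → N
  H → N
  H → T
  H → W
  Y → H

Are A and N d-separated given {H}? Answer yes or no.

Bayes-Ball from A | {H} reaches {E,Y}.
N ∉ reach(A|{H}) ⇒ A ⊥ N | {H}.

Yes — A ⊥ N | {H}.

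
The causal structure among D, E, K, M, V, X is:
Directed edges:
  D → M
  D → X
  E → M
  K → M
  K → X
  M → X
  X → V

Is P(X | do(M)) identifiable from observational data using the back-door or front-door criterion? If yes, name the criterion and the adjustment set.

P(X|do(M)): backdoor, adjust for {D, K}.

desc(M)\{M}={V,X}; candidates ⊆ {D,E,K}.
size 0: {}; under {} M still reaches {D,E,K,V,X} ∋ X.
size 1: {D}, {E}, {K}; under {D} M still reaches {E,K,V,X} ∋ X.
{D,K}: M⊥X given {D,K} in G with M→· removed — back-door holds.
P(X|do(M)) = Σ_{D,K} P(X|M,D,K)·P(D,K).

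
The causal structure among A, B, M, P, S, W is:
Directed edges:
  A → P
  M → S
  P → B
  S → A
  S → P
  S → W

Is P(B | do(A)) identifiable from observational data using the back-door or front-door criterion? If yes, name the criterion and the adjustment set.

desc(A)\{A}={B,P}; candidates ⊆ {M,S,W}.
size 0: {}; under {} A still reaches {B,M,P,S,W} ∋ B.
{S}: A⊥B given {S} in G with A→· removed — back-door holds.
P(B|do(A)) = Σ_{S} P(B|A,S)·P(S).

P(B|do(A)): backdoor, adjust for {S}.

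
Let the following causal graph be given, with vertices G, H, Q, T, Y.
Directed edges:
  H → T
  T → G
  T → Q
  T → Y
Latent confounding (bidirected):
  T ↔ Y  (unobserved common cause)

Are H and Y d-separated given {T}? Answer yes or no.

No — H and Y are d-connected given {T}.

Bayes-Ball from H | {T} reaches {Y}.
Y ∈ reach(H|{T}) ⇒ H ⊥̸ Y | {T}.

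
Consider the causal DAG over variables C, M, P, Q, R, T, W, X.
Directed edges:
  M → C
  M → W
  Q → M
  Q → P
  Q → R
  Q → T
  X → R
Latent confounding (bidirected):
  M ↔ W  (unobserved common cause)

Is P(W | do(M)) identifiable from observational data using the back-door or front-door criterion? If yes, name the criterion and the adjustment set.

desc(M)\{M}={C,W}; candidates ⊆ {P,Q,R,T,X}.
M↔W: latent back-door arc(s) into M.
size 0: {}; under {} M still reaches {P,Q,R,T,W} ∋ W.
size 1: {P}, {Q}, {R} …(+2); under {P} M still reaches {Q,R,T,W} ∋ W.
size 2: {P,Q}, {P,R}, {P,T} …(+7); under {P,Q} M still reaches {W} ∋ W.
M↔W cannot be blocked by any observed set — no back-door set.
No mediator lies on a directed M→…→W path.
Neither criterion identifies P(W|do(M)) in this graph.

P(W|do(M)): not identifiable (no BD/FD set).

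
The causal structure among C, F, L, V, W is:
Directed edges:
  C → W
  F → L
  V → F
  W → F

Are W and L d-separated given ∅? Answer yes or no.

No — W and L are d-connected given ∅.

Bayes-Ball from W | ∅ reaches {C,F,L}.
L ∈ reach(W|∅) ⇒ W ⊥̸ L | ∅.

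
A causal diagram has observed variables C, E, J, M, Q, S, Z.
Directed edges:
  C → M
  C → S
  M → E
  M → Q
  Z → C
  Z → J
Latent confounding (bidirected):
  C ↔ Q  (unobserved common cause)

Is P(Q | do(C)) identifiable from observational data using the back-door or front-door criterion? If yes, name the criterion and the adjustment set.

P(Q|do(C)): frontdoor, adjust for {M}.

desc(C)\{C}={E,M,Q,S}; candidates ⊆ {J,Z}.
C↔Q: latent back-door arc(s) into C.
size 0: {}; under {} C still reaches {J,Q,Z} ∋ Q.
size 1: {J}, {Z}; under {J} C still reaches {Q,Z} ∋ Q.
size 2: {J,Z}; under {J,Z} C still reaches {Q} ∋ Q.
C↔Q cannot be blocked by any observed set — no back-door set.
{M}: (i) intercepts every directed C→Q path; (ii) no back-door C→{M}; (iii) {C} blocks every back-door {M}→Q. Front-door holds.
P(Q|do(C)) = Σ_{M} P(M|C) Σ_{C'} P(Q|M,C')P(C').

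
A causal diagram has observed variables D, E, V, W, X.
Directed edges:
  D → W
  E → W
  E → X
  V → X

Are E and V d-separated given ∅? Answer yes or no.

Yes — E ⊥ V | ∅.

Bayes-Ball from E | ∅ reaches {W,X}.
V ∉ reach(E|∅) ⇒ E ⊥ V | ∅.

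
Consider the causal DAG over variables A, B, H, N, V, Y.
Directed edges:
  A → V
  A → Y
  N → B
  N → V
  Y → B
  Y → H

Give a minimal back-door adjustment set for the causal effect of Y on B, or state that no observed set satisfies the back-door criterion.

Y→B: minimal back-door set ∅.

desc(Y)\{Y}={B,H}; candidates ⊆ {A,N,V}.
∅: Y⊥B given ∅ in G with Y→· removed — back-door holds.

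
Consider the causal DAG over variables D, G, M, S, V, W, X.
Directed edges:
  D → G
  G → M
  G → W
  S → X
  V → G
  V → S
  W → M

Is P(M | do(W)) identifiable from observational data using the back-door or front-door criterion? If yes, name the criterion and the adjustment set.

P(M|do(W)): backdoor, adjust for {G}.

desc(W)\{W}={M}; candidates ⊆ {D,G,S,V,X}.
size 0: {}; under {} W still reaches {D,G,M,S,V,X} ∋ M.
{G}: W⊥M given {G} in G with W→· removed — back-door holds.
P(M|do(W)) = Σ_{G} P(M|W,G)·P(G).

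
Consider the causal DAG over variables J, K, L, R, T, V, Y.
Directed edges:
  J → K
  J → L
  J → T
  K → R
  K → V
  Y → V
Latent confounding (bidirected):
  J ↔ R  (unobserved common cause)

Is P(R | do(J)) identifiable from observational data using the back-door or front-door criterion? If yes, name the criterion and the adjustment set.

desc(J)\{J}={K,L,R,T,V}; candidates ⊆ {Y}.
J↔R: latent back-door arc(s) into J.
size 0: {}; under {} J still reaches {R} ∋ R.
size 1: {Y}; under {Y} J still reaches {R} ∋ R.
J↔R cannot be blocked by any observed set — no back-door set.
{K}: (i) intercepts every directed J→R path; (ii) no back-door J→{K}; (iii) {J} blocks every back-door {K}→R. Front-door holds.
P(R|do(J)) = Σ_{K} P(K|J) Σ_{J'} P(R|K,J')P(J').

P(R|do(J)): frontdoor, adjust for {K}.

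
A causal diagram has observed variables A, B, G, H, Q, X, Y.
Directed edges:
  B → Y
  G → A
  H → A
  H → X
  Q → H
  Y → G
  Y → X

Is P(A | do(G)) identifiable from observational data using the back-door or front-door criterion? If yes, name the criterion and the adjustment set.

desc(G)\{G}={A}; candidates ⊆ {B,H,Q,X,Y}.
∅: G⊥A given ∅ in G with G→· removed — back-door holds.
P(A|do(G)) = P(A|G) — no adjustment needed.

P(A|do(G)): backdoor, adjust for ∅.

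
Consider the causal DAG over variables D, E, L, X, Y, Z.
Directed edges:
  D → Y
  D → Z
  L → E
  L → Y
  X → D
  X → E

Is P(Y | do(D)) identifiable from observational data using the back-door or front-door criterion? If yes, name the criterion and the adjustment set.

P(Y|do(D)): backdoor, adjust for ∅.

desc(D)\{D}={Y,Z}; candidates ⊆ {E,L,X}.
∅: D⊥Y given ∅ in G with D→· removed — back-door holds.
P(Y|do(D)) = P(Y|D) — no adjustment needed.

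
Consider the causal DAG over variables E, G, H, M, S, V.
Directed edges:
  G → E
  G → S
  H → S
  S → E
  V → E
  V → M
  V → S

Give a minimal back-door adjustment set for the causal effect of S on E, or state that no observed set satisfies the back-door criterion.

desc(S)\{S}={E}; candidates ⊆ {G,H,M,V}.
size 0: {}; under {} S still reaches {E,G,H,M,V} ∋ E.
size 1: {G}, {H}, {M} …(+1); under {G} S still reaches {E,H,M,V} ∋ E.
{G,V}: S⊥E given {G,V} in G with S→· removed — back-door holds.

S→E: minimal back-door set {G, V}.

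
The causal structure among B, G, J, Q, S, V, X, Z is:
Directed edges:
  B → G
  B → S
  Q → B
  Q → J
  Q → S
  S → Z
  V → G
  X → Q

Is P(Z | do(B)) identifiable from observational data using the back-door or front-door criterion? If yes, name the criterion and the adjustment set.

P(Z|do(B)): backdoor, adjust for {Q}.

desc(B)\{B}={G,S,Z}; candidates ⊆ {J,Q,V,X}.
size 0: {}; under {} B still reaches {J,Q,S,X,Z} ∋ Z.
{Q}: B⊥Z given {Q} in G with B→· removed — back-door holds.
P(Z|do(B)) = Σ_{Q} P(Z|B,Q)·P(Q).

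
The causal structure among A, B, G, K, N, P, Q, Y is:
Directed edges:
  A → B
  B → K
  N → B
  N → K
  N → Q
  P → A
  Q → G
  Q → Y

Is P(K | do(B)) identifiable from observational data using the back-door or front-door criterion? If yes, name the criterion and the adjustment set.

desc(B)\{B}={K}; candidates ⊆ {A,G,N,P,Q,Y}.
size 0: {}; under {} B still reaches {A,G,K,N,P,Q,Y} ∋ K.
{N}: B⊥K given {N} in G with B→· removed — back-door holds.
P(K|do(B)) = Σ_{N} P(K|B,N)·P(N).

P(K|do(B)): backdoor, adjust for {N}.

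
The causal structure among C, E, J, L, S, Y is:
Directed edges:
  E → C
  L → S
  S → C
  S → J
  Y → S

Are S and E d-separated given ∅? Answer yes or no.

Yes — S ⊥ E | ∅.

Bayes-Ball from S | ∅ reaches {C,J,L,Y}.
E ∉ reach(S|∅) ⇒ S ⊥ E | ∅.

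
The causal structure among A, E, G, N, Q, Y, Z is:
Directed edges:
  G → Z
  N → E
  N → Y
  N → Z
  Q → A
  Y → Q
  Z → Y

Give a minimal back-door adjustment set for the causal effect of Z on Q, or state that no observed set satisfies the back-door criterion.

Z→Q: minimal back-door set {N}.

desc(Z)\{Z}={A,Q,Y}; candidates ⊆ {E,G,N}.
size 0: {}; under {} Z still reaches {A,E,G,N,Q,Y} ∋ Q.
{N}: Z⊥Q given {N} in G with Z→· removed — back-door holds.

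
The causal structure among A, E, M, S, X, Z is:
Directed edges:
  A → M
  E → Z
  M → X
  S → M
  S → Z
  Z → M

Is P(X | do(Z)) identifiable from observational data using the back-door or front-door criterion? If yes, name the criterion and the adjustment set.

desc(Z)\{Z}={M,X}; candidates ⊆ {A,E,S}.
size 0: {}; under {} Z still reaches {E,M,S,X} ∋ X.
{S}: Z⊥X given {S} in G with Z→· removed — back-door holds.
P(X|do(Z)) = Σ_{S} P(X|Z,S)·P(S).

P(X|do(Z)): backdoor, adjust for {S}.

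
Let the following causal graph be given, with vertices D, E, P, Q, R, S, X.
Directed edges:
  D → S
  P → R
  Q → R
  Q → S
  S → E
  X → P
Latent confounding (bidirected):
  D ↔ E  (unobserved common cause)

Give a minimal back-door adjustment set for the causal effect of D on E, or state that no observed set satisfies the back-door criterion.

desc(D)\{D}={E,S}; candidates ⊆ {P,Q,R,X}.
D↔E: latent back-door arc(s) into D.
size 0: {}; under {} D still reaches {E} ∋ E.
size 1: {P}, {Q}, {R} …(+1); under {P} D still reaches {E} ∋ E.
size 2: {P,Q}, {P,R}, {P,X} …(+3); under {P,Q} D still reaches {E} ∋ E.
D↔E cannot be blocked by any observed set — no back-door set.

D→E: no observed back-door set.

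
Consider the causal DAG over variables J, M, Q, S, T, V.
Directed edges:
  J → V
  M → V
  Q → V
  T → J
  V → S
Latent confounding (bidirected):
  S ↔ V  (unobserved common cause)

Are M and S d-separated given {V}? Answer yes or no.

Bayes-Ball from M | {V} reaches {J,Q,S,T}.
S ∈ reach(M|{V}) ⇒ M ⊥̸ S | {V}.

No — M and S are d-connected given {V}.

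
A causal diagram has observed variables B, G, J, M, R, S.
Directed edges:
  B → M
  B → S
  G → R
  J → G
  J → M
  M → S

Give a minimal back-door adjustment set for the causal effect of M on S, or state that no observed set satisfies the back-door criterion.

desc(M)\{M}={S}; candidates ⊆ {B,G,J,R}.
size 0: {}; under {} M still reaches {B,G,J,R,S} ∋ S.
{B}: M⊥S given {B} in G with M→· removed — back-door holds.

M→S: minimal back-door set {B}.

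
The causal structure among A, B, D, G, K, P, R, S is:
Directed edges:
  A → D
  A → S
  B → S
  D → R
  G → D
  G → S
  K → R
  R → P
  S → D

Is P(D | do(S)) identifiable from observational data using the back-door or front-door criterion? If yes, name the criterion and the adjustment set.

P(D|do(S)): backdoor, adjust for {A, G}.

desc(S)\{S}={D,P,R}; candidates ⊆ {A,B,G,K}.
size 0: {}; under {} S still reaches {A,B,D,G,P,R} ∋ D.
size 1: {A}, {B}, {G} …(+1); under {A} S still reaches {B,D,G,P,R} ∋ D.
{A,G}: S⊥D given {A,G} in G with S→· removed — back-door holds.
P(D|do(S)) = Σ_{A,G} P(D|S,A,G)·P(A,G).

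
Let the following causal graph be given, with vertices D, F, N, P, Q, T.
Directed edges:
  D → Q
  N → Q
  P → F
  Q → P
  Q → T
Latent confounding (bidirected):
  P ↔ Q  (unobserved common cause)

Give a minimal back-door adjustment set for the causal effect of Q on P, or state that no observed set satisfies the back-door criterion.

Q→P: no observed back-door set.

desc(Q)\{Q}={F,P,T}; candidates ⊆ {D,N}.
Q↔P: latent back-door arc(s) into Q.
size 0: {}; under {} Q still reaches {D,F,N,P} ∋ P.
size 1: {D}, {N}; under {D} Q still reaches {F,N,P} ∋ P.
size 2: {D,N}; under {D,N} Q still reaches {F,P} ∋ P.
Q↔P cannot be blocked by any observed set — no back-door set.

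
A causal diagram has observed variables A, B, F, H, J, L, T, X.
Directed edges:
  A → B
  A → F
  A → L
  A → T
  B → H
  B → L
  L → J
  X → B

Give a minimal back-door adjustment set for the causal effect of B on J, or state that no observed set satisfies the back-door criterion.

desc(B)\{B}={H,J,L}; candidates ⊆ {A,F,T,X}.
size 0: {}; under {} B still reaches {A,F,J,L,T,X} ∋ J.
{A}: B⊥J given {A} in G with B→· removed — back-door holds.

B→J: minimal back-door set {A}.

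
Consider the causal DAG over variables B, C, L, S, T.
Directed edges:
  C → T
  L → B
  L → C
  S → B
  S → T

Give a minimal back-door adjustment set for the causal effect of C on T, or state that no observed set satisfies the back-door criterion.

desc(C)\{C}={T}; candidates ⊆ {B,L,S}.
∅: C⊥T given ∅ in G with C→· removed — back-door holds.

C→T: minimal back-door set ∅.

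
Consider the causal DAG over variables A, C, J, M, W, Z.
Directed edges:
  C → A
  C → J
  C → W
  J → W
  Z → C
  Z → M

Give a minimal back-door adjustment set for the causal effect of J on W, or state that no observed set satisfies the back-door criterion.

desc(J)\{J}={W}; candidates ⊆ {A,C,M,Z}.
size 0: {}; under {} J still reaches {A,C,M,W,Z} ∋ W.
{C}: J⊥W given {C} in G with J→· removed — back-door holds.

J→W: minimal back-door set {C}.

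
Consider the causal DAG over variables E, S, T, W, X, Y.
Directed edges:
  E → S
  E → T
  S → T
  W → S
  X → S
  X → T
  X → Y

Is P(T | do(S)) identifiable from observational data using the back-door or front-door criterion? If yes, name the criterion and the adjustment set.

desc(S)\{S}={T}; candidates ⊆ {E,W,X,Y}.
size 0: {}; under {} S still reaches {E,T,W,X,Y} ∋ T.
size 1: {E}, {W}, {X} …(+1); under {E} S still reaches {T,W,X,Y} ∋ T.
{E,X}: S⊥T given {E,X} in G with S→· removed — back-door holds.
P(T|do(S)) = Σ_{E,X} P(T|S,E,X)·P(E,X).

P(T|do(S)): backdoor, adjust for {E, X}.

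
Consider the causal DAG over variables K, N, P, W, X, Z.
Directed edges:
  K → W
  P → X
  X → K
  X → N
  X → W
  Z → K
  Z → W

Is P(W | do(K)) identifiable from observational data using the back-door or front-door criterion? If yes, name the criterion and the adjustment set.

P(W|do(K)): backdoor, adjust for {X, Z}.

desc(K)\{K}={W}; candidates ⊆ {N,P,X,Z}.
size 0: {}; under {} K still reaches {N,P,W,X,Z} ∋ W.
size 1: {N}, {P}, {X} …(+1); under {N} K still reaches {P,W,X,Z} ∋ W.
{X,Z}: K⊥W given {X,Z} in G with K→· removed — back-door holds.
P(W|do(K)) = Σ_{X,Z} P(W|K,X,Z)·P(X,Z).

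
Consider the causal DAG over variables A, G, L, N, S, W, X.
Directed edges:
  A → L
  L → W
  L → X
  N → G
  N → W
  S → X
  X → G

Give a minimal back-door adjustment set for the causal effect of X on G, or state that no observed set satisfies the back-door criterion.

desc(X)\{X}={G}; candidates ⊆ {A,L,N,S,W}.
∅: X⊥G given ∅ in G with X→· removed — back-door holds.

X→G: minimal back-door set ∅.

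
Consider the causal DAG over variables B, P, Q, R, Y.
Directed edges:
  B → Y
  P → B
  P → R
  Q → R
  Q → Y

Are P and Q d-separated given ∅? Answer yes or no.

Yes — P ⊥ Q | ∅.

Bayes-Ball from P | ∅ reaches {B,R,Y}.
Q ∉ reach(P|∅) ⇒ P ⊥ Q | ∅.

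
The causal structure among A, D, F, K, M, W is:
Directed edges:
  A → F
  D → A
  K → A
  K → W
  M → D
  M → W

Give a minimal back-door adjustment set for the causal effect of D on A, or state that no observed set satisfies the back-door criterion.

D→A: minimal back-door set ∅.

desc(D)\{D}={A,F}; candidates ⊆ {K,M,W}.
∅: D⊥A given ∅ in G with D→· removed — back-door holds.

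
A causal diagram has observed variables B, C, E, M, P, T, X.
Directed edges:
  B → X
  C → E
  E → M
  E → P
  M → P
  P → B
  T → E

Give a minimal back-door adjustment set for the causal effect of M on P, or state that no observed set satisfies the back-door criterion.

desc(M)\{M}={B,P,X}; candidates ⊆ {C,E,T}.
size 0: {}; under {} M still reaches {B,C,E,P,T,X} ∋ P.
{E}: M⊥P given {E} in G with M→· removed — back-door holds.

M→P: minimal back-door set {E}.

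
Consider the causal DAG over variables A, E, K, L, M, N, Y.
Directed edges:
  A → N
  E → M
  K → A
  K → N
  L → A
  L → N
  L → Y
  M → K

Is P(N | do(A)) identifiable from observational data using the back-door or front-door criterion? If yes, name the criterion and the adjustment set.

P(N|do(A)): backdoor, adjust for {K, L}.

desc(A)\{A}={N}; candidates ⊆ {E,K,L,M,Y}.
size 0: {}; under {} A still reaches {E,K,L,M,N,Y} ∋ N.
size 1: {E}, {K}, {L} …(+2); under {E} A still reaches {K,L,M,N,Y} ∋ N.
{K,L}: A⊥N given {K,L} in G with A→· removed — back-door holds.
P(N|do(A)) = Σ_{K,L} P(N|A,K,L)·P(K,L).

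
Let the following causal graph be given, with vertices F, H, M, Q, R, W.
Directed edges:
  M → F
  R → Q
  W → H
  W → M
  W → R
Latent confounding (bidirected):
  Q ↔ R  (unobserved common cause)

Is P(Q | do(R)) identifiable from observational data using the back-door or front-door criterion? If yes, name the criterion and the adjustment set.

desc(R)\{R}={Q}; candidates ⊆ {F,H,M,W}.
R↔Q: latent back-door arc(s) into R.
size 0: {}; under {} R still reaches {F,H,M,Q,W} ∋ Q.
size 1: {F}, {H}, {M} …(+1); under {F} R still reaches {H,M,Q,W} ∋ Q.
size 2: {F,H}, {F,M}, {F,W} …(+3); under {F,H} R still reaches {M,Q,W} ∋ Q.
R↔Q cannot be blocked by any observed set — no back-door set.
No mediator lies on a directed R→…→Q path.
Neither criterion identifies P(Q|do(R)) in this graph.

P(Q|do(R)): not identifiable (no BD/FD set).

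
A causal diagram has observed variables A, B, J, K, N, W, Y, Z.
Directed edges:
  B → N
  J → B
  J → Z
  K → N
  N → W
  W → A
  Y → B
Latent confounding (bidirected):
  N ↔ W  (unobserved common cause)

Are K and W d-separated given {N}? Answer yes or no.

No — K and W are d-connected given {N}.

Bayes-Ball from K | {N} reaches {A,B,J,W,Y,Z}.
W ∈ reach(K|{N}) ⇒ K ⊥̸ W | {N}.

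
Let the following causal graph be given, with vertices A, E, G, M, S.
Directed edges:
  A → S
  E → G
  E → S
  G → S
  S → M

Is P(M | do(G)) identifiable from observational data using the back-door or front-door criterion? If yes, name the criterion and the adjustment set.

P(M|do(G)): backdoor, adjust for {E}.

desc(G)\{G}={M,S}; candidates ⊆ {A,E}.
size 0: {}; under {} G still reaches {E,M,S} ∋ M.
{E}: G⊥M given {E} in G with G→· removed — back-door holds.
P(M|do(G)) = Σ_{E} P(M|G,E)·P(E).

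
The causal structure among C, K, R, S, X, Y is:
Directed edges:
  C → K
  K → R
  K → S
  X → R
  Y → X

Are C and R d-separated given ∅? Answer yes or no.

Bayes-Ball from C | ∅ reaches {K,R,S}.
R ∈ reach(C|∅) ⇒ C ⊥̸ R | ∅.

No — C and R are d-connected given ∅.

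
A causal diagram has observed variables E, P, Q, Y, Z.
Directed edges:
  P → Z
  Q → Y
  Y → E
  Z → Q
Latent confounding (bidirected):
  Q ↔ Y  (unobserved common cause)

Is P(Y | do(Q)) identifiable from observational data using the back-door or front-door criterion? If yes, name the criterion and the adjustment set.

desc(Q)\{Q}={E,Y}; candidates ⊆ {P,Z}.
Q↔Y: latent back-door arc(s) into Q.
size 0: {}; under {} Q still reaches {E,P,Y,Z} ∋ Y.
size 1: {P}, {Z}; under {P} Q still reaches {E,Y,Z} ∋ Y.
size 2: {P,Z}; under {P,Z} Q still reaches {E,Y} ∋ Y.
Q↔Y cannot be blocked by any observed set — no back-door set.
No mediator lies on a directed Q→…→Y path.
Neither criterion identifies P(Y|do(Q)) in this graph.

P(Y|do(Q)): not identifiable (no BD/FD set).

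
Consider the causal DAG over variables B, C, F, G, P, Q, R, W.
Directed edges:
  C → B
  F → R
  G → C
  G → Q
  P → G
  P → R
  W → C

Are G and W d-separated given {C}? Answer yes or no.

No — G and W are d-connected given {C}.

Bayes-Ball from G | {C} reaches {P,Q,R,W}.
W ∈ reach(G|{C}) ⇒ G ⊥̸ W | {C}.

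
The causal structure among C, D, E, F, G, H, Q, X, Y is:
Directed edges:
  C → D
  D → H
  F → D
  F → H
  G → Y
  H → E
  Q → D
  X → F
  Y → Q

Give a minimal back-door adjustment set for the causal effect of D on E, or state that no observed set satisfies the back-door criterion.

D→E: minimal back-door set {F}.

desc(D)\{D}={E,H}; candidates ⊆ {C,F,G,Q,X,Y}.
size 0: {}; under {} D still reaches {C,E,F,G,H,Q,X,Y} ∋ E.
{F}: D⊥E given {F} in G with D→· removed — back-door holds.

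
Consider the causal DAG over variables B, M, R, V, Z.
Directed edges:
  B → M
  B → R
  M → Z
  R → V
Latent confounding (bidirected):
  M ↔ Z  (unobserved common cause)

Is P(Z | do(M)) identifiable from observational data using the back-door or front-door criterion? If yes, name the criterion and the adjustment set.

P(Z|do(M)): not identifiable (no BD/FD set).

desc(M)\{M}={Z}; candidates ⊆ {B,R,V}.
M↔Z: latent back-door arc(s) into M.
size 0: {}; under {} M still reaches {B,R,V,Z} ∋ Z.
size 1: {B}, {R}, {V}; under {B} M still reaches {Z} ∋ Z.
size 2: {B,R}, {B,V}, {R,V}; under {B,R} M still reaches {Z} ∋ Z.
M↔Z cannot be blocked by any observed set — no back-door set.
No mediator lies on a directed M→…→Z path.
Neither criterion identifies P(Z|do(M)) in this graph.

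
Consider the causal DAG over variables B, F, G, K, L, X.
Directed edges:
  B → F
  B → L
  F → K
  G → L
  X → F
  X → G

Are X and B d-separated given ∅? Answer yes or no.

Bayes-Ball from X | ∅ reaches {F,G,K,L}.
B ∉ reach(X|∅) ⇒ X ⊥ B | ∅.

Yes — X ⊥ B | ∅.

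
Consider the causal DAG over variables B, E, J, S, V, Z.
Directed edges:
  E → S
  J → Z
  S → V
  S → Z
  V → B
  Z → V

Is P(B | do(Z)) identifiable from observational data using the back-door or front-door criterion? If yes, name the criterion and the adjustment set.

P(B|do(Z)): backdoor, adjust for {S}.

desc(Z)\{Z}={B,V}; candidates ⊆ {E,J,S}.
size 0: {}; under {} Z still reaches {B,E,J,S,V} ∋ B.
{S}: Z⊥B given {S} in G with Z→· removed — back-door holds.
P(B|do(Z)) = Σ_{S} P(B|Z,S)·P(S).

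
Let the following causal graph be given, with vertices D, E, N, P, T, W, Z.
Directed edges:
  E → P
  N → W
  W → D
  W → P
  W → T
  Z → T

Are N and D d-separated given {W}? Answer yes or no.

Bayes-Ball from N | {W} reaches ∅.
D ∉ reach(N|{W}) ⇒ N ⊥ D | {W}.

Yes — N ⊥ D | {W}.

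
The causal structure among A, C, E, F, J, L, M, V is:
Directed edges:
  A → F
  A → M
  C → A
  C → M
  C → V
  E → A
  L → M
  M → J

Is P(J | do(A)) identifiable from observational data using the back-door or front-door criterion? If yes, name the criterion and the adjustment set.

desc(A)\{A}={F,J,M}; candidates ⊆ {C,E,L,V}.
size 0: {}; under {} A still reaches {C,E,J,M,V} ∋ J.
{C}: A⊥J given {C} in G with A→· removed — back-door holds.
P(J|do(A)) = Σ_{C} P(J|A,C)·P(C).

P(J|do(A)): backdoor, adjust for {C}.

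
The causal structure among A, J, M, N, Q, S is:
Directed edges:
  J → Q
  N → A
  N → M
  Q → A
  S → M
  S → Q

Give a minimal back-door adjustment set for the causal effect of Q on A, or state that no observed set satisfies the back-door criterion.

desc(Q)\{Q}={A}; candidates ⊆ {J,M,N,S}.
∅: Q⊥A given ∅ in G with Q→· removed — back-door holds.

Q→A: minimal back-door set ∅.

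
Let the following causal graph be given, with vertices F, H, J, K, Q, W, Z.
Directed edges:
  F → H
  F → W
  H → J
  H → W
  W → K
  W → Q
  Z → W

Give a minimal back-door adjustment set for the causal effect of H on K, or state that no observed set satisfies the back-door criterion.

H→K: minimal back-door set {F}.

desc(H)\{H}={J,K,Q,W}; candidates ⊆ {F,Z}.
size 0: {}; under {} H still reaches {F,K,Q,W} ∋ K.
{F}: H⊥K given {F} in G with H→· removed — back-door holds.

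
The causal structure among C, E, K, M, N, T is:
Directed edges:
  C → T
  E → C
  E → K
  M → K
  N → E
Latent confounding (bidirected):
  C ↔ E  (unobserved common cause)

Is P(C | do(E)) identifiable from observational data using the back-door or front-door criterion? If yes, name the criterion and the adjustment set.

P(C|do(E)): not identifiable (no BD/FD set).

desc(E)\{E}={C,K,T}; candidates ⊆ {M,N}.
E↔C: latent back-door arc(s) into E.
size 0: {}; under {} E still reaches {C,N,T} ∋ C.
size 1: {M}, {N}; under {M} E still reaches {C,N,T} ∋ C.
size 2: {M,N}; under {M,N} E still reaches {C,T} ∋ C.
E↔C cannot be blocked by any observed set — no back-door set.
No mediator lies on a directed E→…→C path.
Neither criterion identifies P(C|do(E)) in this graph.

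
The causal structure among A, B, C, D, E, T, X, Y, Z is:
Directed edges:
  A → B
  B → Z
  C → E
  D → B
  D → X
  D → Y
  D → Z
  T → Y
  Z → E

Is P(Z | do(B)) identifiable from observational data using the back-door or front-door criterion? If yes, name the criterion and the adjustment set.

P(Z|do(B)): backdoor, adjust for {D}.

desc(B)\{B}={E,Z}; candidates ⊆ {A,C,D,T,X,Y}.
size 0: {}; under {} B still reaches {A,D,E,X,Y,Z} ∋ Z.
{D}: B⊥Z given {D} in G with B→· removed — back-door holds.
P(Z|do(B)) = Σ_{D} P(Z|B,D)·P(D).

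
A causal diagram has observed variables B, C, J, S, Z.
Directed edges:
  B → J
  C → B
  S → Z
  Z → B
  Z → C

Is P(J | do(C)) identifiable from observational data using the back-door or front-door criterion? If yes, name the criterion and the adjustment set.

P(J|do(C)): backdoor, adjust for {Z}.

desc(C)\{C}={B,J}; candidates ⊆ {S,Z}.
size 0: {}; under {} C still reaches {B,J,S,Z} ∋ J.
{Z}: C⊥J given {Z} in G with C→· removed — back-door holds.
P(J|do(C)) = Σ_{Z} P(J|C,Z)·P(Z).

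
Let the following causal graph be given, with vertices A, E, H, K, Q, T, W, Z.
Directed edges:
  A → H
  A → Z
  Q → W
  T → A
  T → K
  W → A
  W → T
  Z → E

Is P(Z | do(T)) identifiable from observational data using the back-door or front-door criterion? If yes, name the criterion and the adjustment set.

desc(T)\{T}={A,E,H,K,Z}; candidates ⊆ {Q,W}.
size 0: {}; under {} T still reaches {A,E,H,Q,W,Z} ∋ Z.
{W}: T⊥Z given {W} in G with T→· removed — back-door holds.
P(Z|do(T)) = Σ_{W} P(Z|T,W)·P(W).

P(Z|do(T)): backdoor, adjust for {W}.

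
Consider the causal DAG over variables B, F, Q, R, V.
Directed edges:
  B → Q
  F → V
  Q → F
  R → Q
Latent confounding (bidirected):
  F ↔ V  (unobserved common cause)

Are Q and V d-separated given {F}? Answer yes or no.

Bayes-Ball from Q | {F} reaches {B,R,V}.
V ∈ reach(Q|{F}) ⇒ Q ⊥̸ V | {F}.

No — Q and V are d-connected given {F}.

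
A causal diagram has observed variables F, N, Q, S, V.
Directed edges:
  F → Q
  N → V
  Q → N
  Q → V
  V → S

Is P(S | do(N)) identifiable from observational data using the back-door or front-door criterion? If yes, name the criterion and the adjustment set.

desc(N)\{N}={S,V}; candidates ⊆ {F,Q}.
size 0: {}; under {} N still reaches {F,Q,S,V} ∋ S.
{Q}: N⊥S given {Q} in G with N→· removed — back-door holds.
P(S|do(N)) = Σ_{Q} P(S|N,Q)·P(Q).

P(S|do(N)): backdoor, adjust for {Q}.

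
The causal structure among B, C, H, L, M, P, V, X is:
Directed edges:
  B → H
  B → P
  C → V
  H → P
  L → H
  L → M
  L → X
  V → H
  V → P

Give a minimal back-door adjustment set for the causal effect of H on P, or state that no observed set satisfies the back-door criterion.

desc(H)\{H}={P}; candidates ⊆ {B,C,L,M,V,X}.
size 0: {}; under {} H still reaches {B,C,L,M,P,V,X} ∋ P.
size 1: {B}, {C}, {L} …(+3); under {B} H still reaches {C,L,M,P,V,X} ∋ P.
{B,V}: H⊥P given {B,V} in G with H→· removed — back-door holds.

H→P: minimal back-door set {B, V}.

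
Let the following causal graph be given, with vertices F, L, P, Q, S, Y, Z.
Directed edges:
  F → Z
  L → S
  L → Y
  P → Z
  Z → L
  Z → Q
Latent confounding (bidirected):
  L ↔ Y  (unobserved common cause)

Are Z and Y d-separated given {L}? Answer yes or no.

Bayes-Ball from Z | {L} reaches {F,P,Q,Y}.
Y ∈ reach(Z|{L}) ⇒ Z ⊥̸ Y | {L}.

No — Z and Y are d-connected given {L}.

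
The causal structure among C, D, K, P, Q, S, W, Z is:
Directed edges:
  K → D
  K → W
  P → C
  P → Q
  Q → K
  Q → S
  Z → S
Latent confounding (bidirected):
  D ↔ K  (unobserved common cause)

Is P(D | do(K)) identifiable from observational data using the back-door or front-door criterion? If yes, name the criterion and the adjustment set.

P(D|do(K)): not identifiable (no BD/FD set).

desc(K)\{K}={D,W}; candidates ⊆ {C,P,Q,S,Z}.
K↔D: latent back-door arc(s) into K.
size 0: {}; under {} K still reaches {C,D,P,Q,S} ∋ D.
size 1: {C}, {P}, {Q} …(+2); under {C} K still reaches {D,P,Q,S} ∋ D.
size 2: {C,P}, {C,Q}, {C,S} …(+7); under {C,P} K still reaches {D,Q,S} ∋ D.
K↔D cannot be blocked by any observed set — no back-door set.
No mediator lies on a directed K→…→D path.
Neither criterion identifies P(D|do(K)) in this graph.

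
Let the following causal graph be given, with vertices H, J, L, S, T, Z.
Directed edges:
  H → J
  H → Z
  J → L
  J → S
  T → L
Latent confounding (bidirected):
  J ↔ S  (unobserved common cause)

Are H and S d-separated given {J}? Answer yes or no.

No — H and S are d-connected given {J}.

Bayes-Ball from H | {J} reaches {S,Z}.
S ∈ reach(H|{J}) ⇒ H ⊥̸ S | {J}.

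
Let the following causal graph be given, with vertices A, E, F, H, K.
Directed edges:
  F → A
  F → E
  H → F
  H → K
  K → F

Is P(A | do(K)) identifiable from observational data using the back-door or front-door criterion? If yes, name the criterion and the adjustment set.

P(A|do(K)): backdoor, adjust for {H}.

desc(K)\{K}={A,E,F}; candidates ⊆ {H}.
size 0: {}; under {} K still reaches {A,E,F,H} ∋ A.
{H}: K⊥A given {H} in G with K→· removed — back-door holds.
P(A|do(K)) = Σ_{H} P(A|K,H)·P(H).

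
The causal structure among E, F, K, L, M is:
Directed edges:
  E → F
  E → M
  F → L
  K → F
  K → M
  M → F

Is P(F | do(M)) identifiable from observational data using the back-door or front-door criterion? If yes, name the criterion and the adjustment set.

desc(M)\{M}={F,L}; candidates ⊆ {E,K}.
size 0: {}; under {} M still reaches {E,F,K,L} ∋ F.
size 1: {E}, {K}; under {E} M still reaches {F,K,L} ∋ F.
{E,K}: M⊥F given {E,K} in G with M→· removed — back-door holds.
P(F|do(M)) = Σ_{E,K} P(F|M,E,K)·P(E,K).

P(F|do(M)): backdoor, adjust for {E, K}.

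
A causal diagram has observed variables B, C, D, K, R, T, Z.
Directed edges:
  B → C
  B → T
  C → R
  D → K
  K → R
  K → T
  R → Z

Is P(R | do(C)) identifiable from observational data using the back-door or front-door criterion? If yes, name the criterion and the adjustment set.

P(R|do(C)): backdoor, adjust for ∅.

desc(C)\{C}={R,Z}; candidates ⊆ {B,D,K,T}.
∅: C⊥R given ∅ in G with C→· removed — back-door holds.
P(R|do(C)) = P(R|C) — no adjustment needed.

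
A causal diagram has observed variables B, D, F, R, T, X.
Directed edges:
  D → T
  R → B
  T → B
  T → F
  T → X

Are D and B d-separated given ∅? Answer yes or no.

Bayes-Ball from D | ∅ reaches {B,F,T,X}.
B ∈ reach(D|∅) ⇒ D ⊥̸ B | ∅.

No — D and B are d-connected given ∅.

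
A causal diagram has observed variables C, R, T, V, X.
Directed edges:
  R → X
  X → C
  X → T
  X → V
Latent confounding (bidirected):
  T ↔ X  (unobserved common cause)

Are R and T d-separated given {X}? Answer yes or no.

Bayes-Ball from R | {X} reaches {T}.
T ∈ reach(R|{X}) ⇒ R ⊥̸ T | {X}.

No — R and T are d-connected given {X}.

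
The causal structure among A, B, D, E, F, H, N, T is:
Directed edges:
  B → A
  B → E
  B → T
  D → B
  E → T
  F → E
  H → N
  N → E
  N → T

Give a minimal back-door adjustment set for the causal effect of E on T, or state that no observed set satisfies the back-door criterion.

E→T: minimal back-door set {B, N}.

desc(E)\{E}={T}; candidates ⊆ {A,B,D,F,H,N}.
size 0: {}; under {} E still reaches {A,B,D,F,H,N,T} ∋ T.
size 1: {A}, {B}, {D} …(+3); under {A} E still reaches {B,D,F,H,N,T} ∋ T.
{B,N}: E⊥T given {B,N} in G with E→· removed — back-door holds.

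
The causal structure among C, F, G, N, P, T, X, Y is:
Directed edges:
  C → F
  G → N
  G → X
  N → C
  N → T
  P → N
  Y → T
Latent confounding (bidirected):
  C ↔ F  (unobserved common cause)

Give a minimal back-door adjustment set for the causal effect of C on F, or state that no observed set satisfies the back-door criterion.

C→F: no observed back-door set.

desc(C)\{C}={F}; candidates ⊆ {G,N,P,T,X,Y}.
C↔F: latent back-door arc(s) into C.
size 0: {}; under {} C still reaches {F,G,N,P,T,X} ∋ F.
size 1: {G}, {N}, {P} …(+3); under {G} C still reaches {F,N,P,T} ∋ F.
size 2: {G,N}, {G,P}, {G,T} …(+12); under {G,N} C still reaches {F} ∋ F.
C↔F cannot be blocked by any observed set — no back-door set.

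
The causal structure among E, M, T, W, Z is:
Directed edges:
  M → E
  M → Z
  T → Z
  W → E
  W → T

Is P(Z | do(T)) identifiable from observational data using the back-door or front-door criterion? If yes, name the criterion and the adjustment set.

P(Z|do(T)): backdoor, adjust for ∅.

desc(T)\{T}={Z}; candidates ⊆ {E,M,W}.
∅: T⊥Z given ∅ in G with T→· removed — back-door holds.
P(Z|do(T)) = P(Z|T) — no adjustment needed.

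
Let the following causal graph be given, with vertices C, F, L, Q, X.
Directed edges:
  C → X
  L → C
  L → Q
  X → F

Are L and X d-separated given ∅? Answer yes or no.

No — L and X are d-connected given ∅.

Bayes-Ball from L | ∅ reaches {C,F,Q,X}.
X ∈ reach(L|∅) ⇒ L ⊥̸ X | ∅.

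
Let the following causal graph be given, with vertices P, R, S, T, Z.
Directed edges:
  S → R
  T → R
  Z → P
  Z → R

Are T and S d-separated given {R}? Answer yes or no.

No — T and S are d-connected given {R}.

Bayes-Ball from T | {R} reaches {P,S,Z}.
S ∈ reach(T|{R}) ⇒ T ⊥̸ S | {R}.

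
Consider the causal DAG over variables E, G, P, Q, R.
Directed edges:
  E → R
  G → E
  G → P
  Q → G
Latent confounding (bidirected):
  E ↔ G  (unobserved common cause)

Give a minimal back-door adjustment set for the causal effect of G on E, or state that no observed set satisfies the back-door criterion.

G→E: no observed back-door set.

desc(G)\{G}={E,P,R}; candidates ⊆ {Q}.
G↔E: latent back-door arc(s) into G.
size 0: {}; under {} G still reaches {E,Q,R} ∋ E.
size 1: {Q}; under {Q} G still reaches {E,R} ∋ E.
G↔E cannot be blocked by any observed set — no back-door set.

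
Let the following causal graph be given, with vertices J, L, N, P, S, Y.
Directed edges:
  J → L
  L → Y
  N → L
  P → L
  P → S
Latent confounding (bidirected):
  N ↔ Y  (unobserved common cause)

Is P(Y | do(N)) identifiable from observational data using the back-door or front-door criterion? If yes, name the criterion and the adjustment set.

desc(N)\{N}={L,Y}; candidates ⊆ {J,P,S}.
N↔Y: latent back-door arc(s) into N.
size 0: {}; under {} N still reaches {Y} ∋ Y.
size 1: {J}, {P}, {S}; under {J} N still reaches {Y} ∋ Y.
size 2: {J,P}, {J,S}, {P,S}; under {J,P} N still reaches {Y} ∋ Y.
N↔Y cannot be blocked by any observed set — no back-door set.
{L}: (i) intercepts every directed N→Y path; (ii) no back-door N→{L}; (iii) {N} blocks every back-door {L}→Y. Front-door holds.
P(Y|do(N)) = Σ_{L} P(L|N) Σ_{N'} P(Y|L,N')P(N').

P(Y|do(N)): frontdoor, adjust for {L}.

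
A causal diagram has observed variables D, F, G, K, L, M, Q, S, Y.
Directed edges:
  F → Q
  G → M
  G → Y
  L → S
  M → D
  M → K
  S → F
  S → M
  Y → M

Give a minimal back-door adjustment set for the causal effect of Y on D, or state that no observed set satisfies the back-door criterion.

Y→D: minimal back-door set {G}.

desc(Y)\{Y}={D,K,M}; candidates ⊆ {F,G,L,Q,S}.
size 0: {}; under {} Y still reaches {D,G,K,M} ∋ D.
{G}: Y⊥D given {G} in G with Y→· removed — back-door holds.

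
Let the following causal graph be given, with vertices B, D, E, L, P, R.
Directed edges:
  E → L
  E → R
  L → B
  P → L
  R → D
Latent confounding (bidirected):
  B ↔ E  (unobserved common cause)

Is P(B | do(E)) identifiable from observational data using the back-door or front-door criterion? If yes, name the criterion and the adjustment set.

P(B|do(E)): frontdoor, adjust for {L}.

desc(E)\{E}={B,D,L,R}; candidates ⊆ {P}.
E↔B: latent back-door arc(s) into E.
size 0: {}; under {} E still reaches {B} ∋ B.
size 1: {P}; under {P} E still reaches {B} ∋ B.
E↔B cannot be blocked by any observed set — no back-door set.
{L}: (i) intercepts every directed E→B path; (ii) no back-door E→{L}; (iii) {E} blocks every back-door {L}→B. Front-door holds.
P(B|do(E)) = Σ_{L} P(L|E) Σ_{E'} P(B|L,E')P(E').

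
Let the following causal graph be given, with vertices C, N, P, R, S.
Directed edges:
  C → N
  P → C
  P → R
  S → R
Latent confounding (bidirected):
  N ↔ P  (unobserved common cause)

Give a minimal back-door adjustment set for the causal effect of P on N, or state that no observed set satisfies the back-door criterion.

desc(P)\{P}={C,N,R}; candidates ⊆ {S}.
P↔N: latent back-door arc(s) into P.
size 0: {}; under {} P still reaches {N} ∋ N.
size 1: {S}; under {S} P still reaches {N} ∋ N.
P↔N cannot be blocked by any observed set — no back-door set.

P→N: no observed back-door set.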